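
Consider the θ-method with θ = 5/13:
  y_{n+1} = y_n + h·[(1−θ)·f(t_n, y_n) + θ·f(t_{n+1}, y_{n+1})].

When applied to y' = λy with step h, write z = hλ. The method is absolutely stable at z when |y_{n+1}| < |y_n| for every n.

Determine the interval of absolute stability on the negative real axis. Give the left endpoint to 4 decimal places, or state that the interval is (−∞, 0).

(-8.6667, 0).

Set f=λy, z=hλ:
  y_{n+1} = y_n + z·[8/13·y_n + 5/13·y_{n+1}] ⇒ (1 − 5/13z)y_{n+1} = (1 + 8/13z)y_n
  R(z) = (1 + 8/13z)/(1 − 5/13z).

Solve |R(x)|<1 on ℝ⁻.
x=-0.44: |R|=0.6237
R=−1: 1+8/13x = −1+5/13x ⇒ -3/13x=2 ⇒ x=2/(-3/13)=-8.6667
Confirm numerically:
  x=-8.028: |R|=0.96394 <1
  x=-7.928: |R|=0.95790 <1
  x=-4.498: |R|=0.64762 <1
  x=-4.208: |R|=0.60705 <1
  x=-9.158: |R|=1.02507 >1
  x=-9.112: |R|=1.02281 >1
So |R|<1 on (-8.6667, 0).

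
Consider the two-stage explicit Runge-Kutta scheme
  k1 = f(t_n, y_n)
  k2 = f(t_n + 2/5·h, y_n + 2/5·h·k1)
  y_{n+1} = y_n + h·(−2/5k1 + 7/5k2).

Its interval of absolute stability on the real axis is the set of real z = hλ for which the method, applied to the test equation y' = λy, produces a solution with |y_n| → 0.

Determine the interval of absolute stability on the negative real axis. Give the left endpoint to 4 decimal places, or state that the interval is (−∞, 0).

Set f=λy, z=hλ:
  k1=λy_n ⇒ h·k1=z·y_n;  k2=λ(1+2/5z)y_n ⇒ h·k2=z(1+2/5z)y_n
  y_{n+1}/y_n = 1 − 2/5z + 7/5z(1+2/5z) = 1 + z + 14/25z²
  R(z) = 1 + z + 14/25z².

Need |R(x)|<1, x<0.
x=-1.55: |R|=0.7954
R=1: x+14/25x²=0 ⇒ x=−25/14=-1.7857; min R=1−1/(4·14/25)=0.5536>−1
Confirm numerically:
  x=-1.479: |R|=0.74597 <1
  x=-1.474: |R|=0.74270 <1
  x=-0.818: |R|=0.55671 <1
  x=-0.772: |R|=0.56175 <1
  x=-2.246: |R|=1.57893 >1
  x=-2.233: |R|=1.55932 >1
So |R|<1 on (-1.7857, 0).

z∈(-1.7857,0).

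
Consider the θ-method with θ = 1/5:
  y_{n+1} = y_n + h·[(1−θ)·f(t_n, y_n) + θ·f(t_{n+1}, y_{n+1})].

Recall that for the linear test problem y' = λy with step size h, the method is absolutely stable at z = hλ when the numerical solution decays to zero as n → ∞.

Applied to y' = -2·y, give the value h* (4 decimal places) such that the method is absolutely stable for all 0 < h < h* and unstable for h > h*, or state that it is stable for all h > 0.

(-3.3333,0); λ=-2 ⇒ h* = (10/3)/2 = 1.6667.

On y'=λy, z=hλ:
  y_{n+1} = y_n + z·[4/5·y_n + 1/5·y_{n+1}] ⇒ (1 − 1/5z)y_{n+1} = (1 + 4/5z)y_n
  so R(z) = (1 + 4/5z)/(1 − 1/5z).

Find x<0 with |R(x)|<1.
x=-0.39: |R|=0.6382
R=−1: 1+4/5x = −1+1/5x ⇒ -3/5x=2 ⇒ x=2/(-3/5)=-3.3333
Confirm numerically:
  x=-3.244: |R|=0.96749 <1
  x=-2.088: |R|=0.47291 <1
  x=-2.055: |R|=0.45641 <1
  x=-1.800: |R|=0.32353 <1
  x=-3.918: |R|=1.19668 >1
  x=-3.725: |R|=1.13467 >1
  x=-3.384: |R|=1.01813 >1
Interval (-3.3333, 0).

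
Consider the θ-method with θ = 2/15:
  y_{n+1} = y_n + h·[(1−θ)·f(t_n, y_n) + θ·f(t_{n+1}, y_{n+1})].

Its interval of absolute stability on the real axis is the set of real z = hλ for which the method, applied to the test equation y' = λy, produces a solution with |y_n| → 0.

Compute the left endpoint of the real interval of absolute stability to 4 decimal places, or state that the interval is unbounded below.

z* = -2.7273.

On y'=λy, z=hλ:
  y_{n+1} = y_n + z·[13/15·y_n + 2/15·y_{n+1}] ⇒ (1 − 2/15z)y_{n+1} = (1 + 13/15z)y_n
  so R(z) = (1 + 13/15z)/(1 − 2/15z).

Solve |R(x)|<1 on ℝ⁻.
x=-1.61: |R|=0.3255
R=−1: 1+13/15x = −1+2/15x ⇒ -11/15x=2 ⇒ x=2/(-11/15)=-2.7273
Confirm numerically:
  x=-2.622: |R|=0.94280 <1
  x=-2.548: |R|=0.90187 <1
  x=-1.574: |R|=0.30097 <1
  x=-3.244: |R|=1.26452 >1
  x=-3.195: |R|=1.24053 >1
  x=-2.754: |R|=1.01434 >1
Interval (-2.7273, 0).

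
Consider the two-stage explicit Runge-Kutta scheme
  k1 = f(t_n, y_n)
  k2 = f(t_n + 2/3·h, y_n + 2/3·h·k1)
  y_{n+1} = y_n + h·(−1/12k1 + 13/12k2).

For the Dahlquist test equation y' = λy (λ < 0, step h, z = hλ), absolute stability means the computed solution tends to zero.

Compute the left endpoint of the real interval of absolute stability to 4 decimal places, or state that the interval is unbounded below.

z* = -1.3846.

On y'=λy, z=hλ:
  k1=λy_n ⇒ h·k1=z·y_n;  k2=λ(1+2/3z)y_n ⇒ h·k2=z(1+2/3z)y_n
  y_{n+1}/y_n = 1 − 1/12z + 13/12z(1+2/3z) = 1 + z + 13/18z²
  ⇒ R(z) = 1 + z + 13/18z².

Need |R(x)|<1, x<0.
x=-1.26: |R|=0.8866
R=1: x+13/18x²=0 ⇒ x=−18/13=-1.3846; min R=1−1/(4·13/18)=0.6538>−1
Confirm numerically:
  x=-1.300: |R|=0.92056 <1
  x=-1.149: |R|=0.80448 <1
  x=-0.706: |R|=0.65398 <1
  x=-0.680: |R|=0.65396 <1
  x=-1.701: |R|=1.38868 >1
  x=-1.557: |R|=1.19385 >1
So |R|<1 on (-1.3846, 0).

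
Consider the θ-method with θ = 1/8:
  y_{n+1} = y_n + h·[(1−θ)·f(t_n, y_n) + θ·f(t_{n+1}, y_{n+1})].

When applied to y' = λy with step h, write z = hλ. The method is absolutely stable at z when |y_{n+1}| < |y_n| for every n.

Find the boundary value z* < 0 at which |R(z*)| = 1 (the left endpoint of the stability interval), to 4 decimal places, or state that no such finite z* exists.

On y'=λy, z=hλ:
  y_{n+1} = y_n + z·[7/8·y_n + 1/8·y_{n+1}] ⇒ (1 − 1/8z)y_{n+1} = (1 + 7/8z)y_n
  Hence R(z) = (1 + 7/8z)/(1 − 1/8z).

Solve |R(x)|<1 on ℝ⁻.
x=-1.61: |R|=0.3403
R=−1: 1+7/8x = −1+1/8x ⇒ -3/4x=2 ⇒ x=2/(-3/4)=-2.6667
Confirm numerically:
  x=-2.477: |R|=0.89138 <1
  x=-2.236: |R|=0.74756 <1
  x=-2.008: |R|=0.60512 <1
  x=-1.071: |R|=0.05545 <1
  x=-3.101: |R|=1.23475 >1
  x=-2.824: |R|=1.08721 >1
Stable set (-2.6667, 0).

left endpoint -2.6667.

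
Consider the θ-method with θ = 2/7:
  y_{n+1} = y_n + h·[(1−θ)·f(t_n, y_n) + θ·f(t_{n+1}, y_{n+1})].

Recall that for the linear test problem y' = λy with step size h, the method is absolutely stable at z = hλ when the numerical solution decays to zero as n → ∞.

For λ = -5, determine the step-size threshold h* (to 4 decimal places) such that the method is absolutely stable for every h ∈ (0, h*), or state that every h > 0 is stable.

Test eqn y'=λy, z=hλ:
  y_{n+1} = y_n + z·[5/7·y_n + 2/7·y_{n+1}] ⇒ (1 − 2/7z)y_{n+1} = (1 + 5/7z)y_n
  R(z) = (1 + 5/7z)/(1 − 2/7z).

Find x<0 with |R(x)|<1.
x=-0.87: |R|=0.3032
R=−1: 1+5/7x = −1+2/7x ⇒ -3/7x=2 ⇒ x=2/(-3/7)=-4.6667
Confirm numerically:
  x=-4.543: |R|=0.97694 <1
  x=-3.665: |R|=0.79030 <1
  x=-3.626: |R|=0.78094 <1
  x=-3.523: |R|=0.75573 <1
  x=-5.224: |R|=1.09583 >1
  x=-4.795: |R|=1.02321 >1
  x=-4.733: |R|=1.01209 >1
Stable set (-4.6667, 0).

(-4.6667,0); λ=-5 ⇒ h* = (14/3)/5 = 0.9333.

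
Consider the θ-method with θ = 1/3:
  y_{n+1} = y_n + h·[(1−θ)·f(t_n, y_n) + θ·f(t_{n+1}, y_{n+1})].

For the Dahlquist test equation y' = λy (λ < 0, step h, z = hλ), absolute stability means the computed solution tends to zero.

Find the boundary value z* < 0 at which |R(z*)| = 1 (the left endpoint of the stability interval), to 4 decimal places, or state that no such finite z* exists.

left endpoint -6.0000.

Test eqn y'=λy, z=hλ:
  y_{n+1} = y_n + z·[2/3·y_n + 1/3·y_{n+1}] ⇒ (1 − 1/3z)y_{n+1} = (1 + 2/3z)y_n
  ⇒ R(z) = (1 + 2/3z)/(1 − 1/3z).

Solve |R(x)|<1 on ℝ⁻.
x=-0.63: |R|=0.4793
R=−1: 1+2/3x = −1+1/3x ⇒ -1/3x=2 ⇒ x=2/(-1/3)=-6.0000
Confirm numerically:
  x=-5.937: |R|=0.99295 <1
  x=-5.402: |R|=0.92883 <1
  x=-4.600: |R|=0.81579 <1
  x=-3.464: |R|=0.60767 <1
  x=-6.452: |R|=1.04782 >1
  x=-6.337: |R|=1.03609 >1
  x=-6.305: |R|=1.03278 >1
So |R|<1 on (-6.0000, 0).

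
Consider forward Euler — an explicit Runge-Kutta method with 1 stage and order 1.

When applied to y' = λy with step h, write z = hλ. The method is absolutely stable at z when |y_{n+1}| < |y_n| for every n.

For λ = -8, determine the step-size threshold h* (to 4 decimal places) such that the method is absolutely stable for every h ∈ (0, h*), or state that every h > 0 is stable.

(-2.0000,0); λ=-8 ⇒ h* = 0.2500.

Test eqn y'=λy, z=hλ:
  order 1, 1-stage ⇒ R(z)=1+z
  (e.g. R(-1.76)=-0.76000, |R|=0.76000)

Solve |R(x)|<1 on ℝ⁻.
x=-1.76: |R|=0.7600
|R(-1.67)|=0.6700 |R(-1.15)|=0.1500 |R(-0.82)|=0.1800
Bisect:
  x_lo=-2.6637 |R|=1.6637  x_hi=-0.3101 |R|=0.6899
  mid=-1.48690 |R|=0.48690 →hi
  mid=-2.07529 |R|=1.07529 →lo
  mid=-1.78110 |R|=0.78110 →hi
  mid=-1.92819 |R|=0.92819 →hi
  mid=-2.00174 |R|=1.00174 →lo
  mid=-1.96497 |R|=0.96497 →hi
  mid=-1.98335 |R|=0.98335 →hi
  mid=-1.99255 |R|=0.99255 →hi
  ...
  [-2.00002,-1.99987] ⇒ x*=-2.0000
So |R|<1 on (-2.0000, 0).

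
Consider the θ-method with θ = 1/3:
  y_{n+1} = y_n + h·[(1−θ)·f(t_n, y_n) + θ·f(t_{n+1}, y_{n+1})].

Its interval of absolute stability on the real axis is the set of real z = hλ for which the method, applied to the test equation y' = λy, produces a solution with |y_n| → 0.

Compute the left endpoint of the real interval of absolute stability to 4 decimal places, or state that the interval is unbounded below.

Test eqn y'=λy, z=hλ:
  y_{n+1} = y_n + z·[2/3·y_n + 1/3·y_{n+1}] ⇒ (1 − 1/3z)y_{n+1} = (1 + 2/3z)y_n
  Hence R(z) = (1 + 2/3z)/(1 − 1/3z).

Need |R(x)|<1, x<0.
x=-0.83: |R|=0.3499
R=−1: 1+2/3x = −1+1/3x ⇒ -1/3x=2 ⇒ x=2/(-1/3)=-6.0000
Confirm numerically:
  x=-4.142: |R|=0.73985 <1
  x=-2.992: |R|=0.49800 <1
  x=-2.498: |R|=0.36304 <1
  x=-6.446: |R|=1.04722 >1
  x=-6.095: |R|=1.01045 >1
Interval (-6.0000, 0).

left endpoint -6.0000.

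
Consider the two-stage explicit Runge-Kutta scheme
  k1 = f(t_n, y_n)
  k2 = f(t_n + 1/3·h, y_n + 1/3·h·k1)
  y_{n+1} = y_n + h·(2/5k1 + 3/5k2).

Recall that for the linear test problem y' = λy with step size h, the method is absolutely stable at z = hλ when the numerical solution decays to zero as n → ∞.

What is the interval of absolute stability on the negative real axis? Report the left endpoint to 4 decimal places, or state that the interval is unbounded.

(-5.0000, 0).

Set f=λy, z=hλ:
  k1=λy_n ⇒ h·k1=z·y_n;  k2=λ(1+1/3z)y_n ⇒ h·k2=z(1+1/3z)y_n
  y_{n+1}/y_n = 1 + 2/5z + 3/5z(1+1/3z) = 1 + z + 1/5z²
  ⇒ R(z) = 1 + z + 1/5z².

Need |R(x)|<1, x<0.
x=-0.38: |R|=0.6489
R=1: x+1/5x²=0 ⇒ x=−5=-5.0000; min R=1−1/(4·1/5)=-0.2500>−1
Confirm numerically:
  x=-4.403: |R|=0.47428 <1
  x=-4.397: |R|=0.46972 <1
  x=-2.737: |R|=0.23877 <1
  x=-5.159: |R|=1.16406 >1
  x=-5.122: |R|=1.12498 >1
  x=-5.101: |R|=1.10304 >1
Stable set (-5.0000, 0).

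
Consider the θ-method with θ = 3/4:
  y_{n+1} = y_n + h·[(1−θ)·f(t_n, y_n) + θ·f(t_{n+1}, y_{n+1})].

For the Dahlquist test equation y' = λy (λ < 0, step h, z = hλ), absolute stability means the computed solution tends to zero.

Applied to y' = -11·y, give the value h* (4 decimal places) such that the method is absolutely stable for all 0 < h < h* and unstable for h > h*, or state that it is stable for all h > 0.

Set f=λy, z=hλ:
  y_{n+1} = y_n + z·[1/4·y_n + 3/4·y_{n+1}] ⇒ (1 − 3/4z)y_{n+1} = (1 + 1/4z)y_n
  Hence R(z) = (1 + 1/4z)/(1 − 3/4z).

Solve |R(x)|<1 on ℝ⁻.
x=-0.75: |R|=0.5200
x=-2: |R|=0.2000
x=-10: |R|=0.1765
x=-100: |R|=0.3158
θ=3/4≥1/2 ⇒ |1+1/4x|<|1−3/4x| ∀x<0 ⇒ interval (−∞,0).

unbounded; (−∞, 0). Any h>0 works for λ=-11.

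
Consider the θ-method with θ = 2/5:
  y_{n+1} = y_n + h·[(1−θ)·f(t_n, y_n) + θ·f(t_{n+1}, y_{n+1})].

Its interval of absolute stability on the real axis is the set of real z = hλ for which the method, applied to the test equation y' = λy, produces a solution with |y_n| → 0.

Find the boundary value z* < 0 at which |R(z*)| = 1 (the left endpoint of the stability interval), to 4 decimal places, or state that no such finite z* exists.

Set f=λy, z=hλ:
  y_{n+1} = y_n + z·[3/5·y_n + 2/5·y_{n+1}] ⇒ (1 − 2/5z)y_{n+1} = (1 + 3/5z)y_n
  ⇒ R(z) = (1 + 3/5z)/(1 − 2/5z).

Solve |R(x)|<1 on ℝ⁻.
x=-1.17: |R|=0.2030
R=−1: 1+3/5x = −1+2/5x ⇒ -1/5x=2 ⇒ x=2/(-1/5)=-10.0000
Confirm numerically:
  x=-8.658: |R|=0.93986 <1
  x=-8.617: |R|=0.93780 <1
  x=-7.056: |R|=0.84596 <1
  x=-6.781: |R|=0.82658 <1
  x=-10.250: |R|=1.00980 >1
  x=-10.184: |R|=1.00725 >1
Interval (-10.0000, 0).

left endpoint -10.0000.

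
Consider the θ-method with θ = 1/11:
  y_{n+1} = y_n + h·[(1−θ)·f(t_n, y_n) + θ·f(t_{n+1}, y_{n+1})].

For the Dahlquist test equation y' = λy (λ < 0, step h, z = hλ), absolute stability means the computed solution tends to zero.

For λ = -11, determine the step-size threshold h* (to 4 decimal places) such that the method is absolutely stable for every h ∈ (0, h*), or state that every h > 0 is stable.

(-2.4444,0); λ=-11 ⇒ h* = (22/9)/11 = 0.2222.

Test eqn y'=λy, z=hλ:
  y_{n+1} = y_n + z·[10/11·y_n + 1/11·y_{n+1}] ⇒ (1 − 1/11z)y_{n+1} = (1 + 10/11z)y_n
  ⇒ R(z) = (1 + 10/11z)/(1 − 1/11z).

Need |R(x)|<1, x<0.
x=-0.63: |R|=0.4041
R=−1: 1+10/11x = −1+1/11x ⇒ -9/11x=2 ⇒ x=2/(-9/11)=-2.4444
Confirm numerically:
  x=-1.356: |R|=0.20719 <1
  x=-1.134: |R|=0.02802 <1
  x=-1.122: |R|=0.01815 <1
  x=-2.908: |R|=1.29997 >1
  x=-2.747: |R|=1.19808 >1
  x=-2.726: |R|=1.18461 >1
So |R|<1 on (-2.4444, 0).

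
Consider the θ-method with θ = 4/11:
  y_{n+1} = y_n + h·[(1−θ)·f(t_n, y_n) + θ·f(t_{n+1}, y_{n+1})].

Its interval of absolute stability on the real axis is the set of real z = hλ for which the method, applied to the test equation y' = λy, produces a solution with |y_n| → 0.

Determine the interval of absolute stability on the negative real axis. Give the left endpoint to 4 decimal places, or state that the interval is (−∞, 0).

z∈(-7.3333,0).

Set f=λy, z=hλ:
  y_{n+1} = y_n + z·[7/11·y_n + 4/11·y_{n+1}] ⇒ (1 − 4/11z)y_{n+1} = (1 + 7/11z)y_n
  so R(z) = (1 + 7/11z)/(1 − 4/11z).

Need |R(x)|<1, x<0.
x=-0.91: |R|=0.3163
R=−1: 1+7/11x = −1+4/11x ⇒ -3/11x=2 ⇒ x=2/(-3/11)=-7.3333
Confirm numerically:
  x=-7.003: |R|=0.97460 <1
  x=-4.953: |R|=0.76824 <1
  x=-3.258: |R|=0.49126 <1
  x=-7.662: |R|=1.02367 >1
  x=-7.466: |R|=1.00974 >1
  x=-7.465: |R|=1.00967 >1
Stable set (-7.3333, 0).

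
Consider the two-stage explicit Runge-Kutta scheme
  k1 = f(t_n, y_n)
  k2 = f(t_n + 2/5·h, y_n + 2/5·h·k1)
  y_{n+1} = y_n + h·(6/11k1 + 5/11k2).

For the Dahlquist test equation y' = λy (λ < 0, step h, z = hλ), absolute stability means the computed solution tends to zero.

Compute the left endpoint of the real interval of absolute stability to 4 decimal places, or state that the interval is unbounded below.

Test eqn y'=λy, z=hλ:
  k1=λy_n ⇒ h·k1=z·y_n;  k2=λ(1+2/5z)y_n ⇒ h·k2=z(1+2/5z)y_n
  y_{n+1}/y_n = 1 + 6/11z + 5/11z(1+2/5z) = 1 + z + 2/11z²
  Hence R(z) = 1 + z + 2/11z².

Boundary: |R(x)|=1, x<0.
x=-1.32: |R|=0.0032
R=1: x+2/11x²=0 ⇒ x=−11/2=-5.5000; min R=1−1/(4·2/11)=-0.3750>−1
Confirm numerically:
  x=-4.906: |R|=0.47015 <1
  x=-4.770: |R|=0.36689 <1
  x=-4.716: |R|=0.32776 <1
  x=-4.431: |R|=0.13877 <1
  x=-6.010: |R|=1.55729 >1
  x=-5.610: |R|=1.11220 >1
So |R|<1 on (-5.5000, 0).

z* = -5.5000.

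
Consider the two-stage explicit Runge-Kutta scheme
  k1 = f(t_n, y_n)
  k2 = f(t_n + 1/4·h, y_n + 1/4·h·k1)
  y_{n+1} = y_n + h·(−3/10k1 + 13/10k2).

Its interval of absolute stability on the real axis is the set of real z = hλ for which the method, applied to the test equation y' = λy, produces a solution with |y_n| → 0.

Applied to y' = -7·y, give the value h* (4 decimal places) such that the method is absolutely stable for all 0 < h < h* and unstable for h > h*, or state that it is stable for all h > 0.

(-3.0769,0); λ=-7 ⇒ h* = (40/13)/7 = 0.4396.

On y'=λy, z=hλ:
  k1=λy_n ⇒ h·k1=z·y_n;  k2=λ(1+1/4z)y_n ⇒ h·k2=z(1+1/4z)y_n
  y_{n+1}/y_n = 1 − 3/10z + 13/10z(1+1/4z) = 1 + z + 13/40z²
  R(z) = 1 + z + 13/40z².

Solve |R(x)|<1 on ℝ⁻.
x=-0.64: |R|=0.4931
R=1: x+13/40x²=0 ⇒ x=−40/13=-3.0769; min R=1−1/(4·13/40)=0.2308>−1
Confirm numerically:
  x=-2.845: |R|=0.78556 <1
  x=-2.001: |R|=0.30030 <1
  x=-1.637: |R|=0.23392 <1
  x=-1.513: |R|=0.23098 <1
  x=-3.450: |R|=1.41831 >1
  x=-3.398: |R|=1.35458 >1
  x=-3.132: |R|=1.05606 >1
Interval (-3.0769, 0).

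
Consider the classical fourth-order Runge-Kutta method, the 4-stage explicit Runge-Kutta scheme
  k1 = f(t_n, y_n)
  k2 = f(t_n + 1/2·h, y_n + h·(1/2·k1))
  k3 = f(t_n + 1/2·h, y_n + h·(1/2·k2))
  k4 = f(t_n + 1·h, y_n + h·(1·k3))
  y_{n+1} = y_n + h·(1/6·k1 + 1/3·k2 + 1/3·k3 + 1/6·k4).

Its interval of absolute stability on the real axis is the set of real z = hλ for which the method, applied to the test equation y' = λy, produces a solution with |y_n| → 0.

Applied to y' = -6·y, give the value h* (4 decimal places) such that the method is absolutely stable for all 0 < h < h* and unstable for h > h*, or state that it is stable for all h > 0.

Set f=λy, z=hλ:
  order 4, 4-stage ⇒ R(z)=1+z+z^2/2+z^3/6+z^4/24
  (e.g. R(-0.42)=0.65715, |R|=0.65715)

Solve |R(x)|<1 on ℝ⁻.
x=-0.42: |R|=0.6571
|R(-2.8)|=1.0224 |R(-1.53)|=0.2718 |R(-0.7)|=0.4978
Bisect:
  x_lo=-3.4092 |R|=2.4267  x_hi=-0.2817 |R|=0.7545
  mid=-1.84546 |R|=0.29317 →hi
  mid=-2.62733 |R|=0.78681 →hi
  mid=-3.01826 |R|=1.41194 →lo
  mid=-2.82279 |R|=1.05802 →lo
  mid=-2.72506 |R|=0.91292 →hi
  mid=-2.77393 |R|=0.98300 →hi
  mid=-2.79836 |R|=1.01988 →lo
  mid=-2.78614 |R|=1.00128 →lo
  mid=-2.78003 |R|=0.99210 →hi
  ...
  [-2.78538,-2.78519] ⇒ x*=-2.7853
Stable set (-2.7853, 0).

(-2.7853,0); λ=-6 ⇒ h* = 0.4642.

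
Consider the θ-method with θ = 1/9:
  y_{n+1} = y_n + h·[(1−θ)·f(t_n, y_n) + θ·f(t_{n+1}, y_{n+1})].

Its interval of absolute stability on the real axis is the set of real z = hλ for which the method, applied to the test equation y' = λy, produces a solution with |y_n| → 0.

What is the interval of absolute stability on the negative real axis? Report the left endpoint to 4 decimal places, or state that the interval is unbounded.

z∈(-2.5714,0).

Set f=λy, z=hλ:
  y_{n+1} = y_n + z·[8/9·y_n + 1/9·y_{n+1}] ⇒ (1 − 1/9z)y_{n+1} = (1 + 8/9z)y_n
  R(z) = (1 + 8/9z)/(1 − 1/9z).

Find x<0 with |R(x)|<1.
x=-1.32: |R|=0.1512
R=−1: 1+8/9x = −1+1/9x ⇒ -7/9x=2 ⇒ x=2/(-7/9)=-2.5714
Confirm numerically:
  x=-2.527: |R|=0.97302 <1
  x=-1.495: |R|=0.28204 <1
  x=-1.282: |R|=0.12216 <1
  x=-3.063: |R|=1.28525 >1
  x=-2.836: |R|=1.15647 >1
  x=-2.611: |R|=1.02386 >1
Interval (-2.5714, 0).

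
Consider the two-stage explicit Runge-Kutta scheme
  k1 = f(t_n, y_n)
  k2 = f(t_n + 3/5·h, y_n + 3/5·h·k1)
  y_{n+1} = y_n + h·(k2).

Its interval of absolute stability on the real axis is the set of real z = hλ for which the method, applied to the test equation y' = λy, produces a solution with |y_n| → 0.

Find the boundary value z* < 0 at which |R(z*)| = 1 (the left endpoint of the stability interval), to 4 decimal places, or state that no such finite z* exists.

With y'=λy (z=hλ):
  k1=λy_n ⇒ h·k1=z·y_n;  k2=λ(1+3/5z)y_n ⇒ h·k2=z(1+3/5z)y_n
  y_{n+1}/y_n = 1 + z(1+3/5z) = 1 + z + 3/5z²
  R(z) = 1 + z + 3/5z².

Find x<0 with |R(x)|<1.
x=-1.12: |R|=0.6326
R=1: x+3/5x²=0 ⇒ x=−5/3=-1.6667; min R=1−1/(4·3/5)=0.5833>−1
Confirm numerically:
  x=-1.602: |R|=0.93784 <1
  x=-1.485: |R|=0.83814 <1
  x=-1.310: |R|=0.71966 <1
  x=-2.171: |R|=1.65694 >1
  x=-1.863: |R|=1.21946 >1
  x=-1.853: |R|=1.20717 >1
Stable set (-1.6667, 0).

z* = -1.6667.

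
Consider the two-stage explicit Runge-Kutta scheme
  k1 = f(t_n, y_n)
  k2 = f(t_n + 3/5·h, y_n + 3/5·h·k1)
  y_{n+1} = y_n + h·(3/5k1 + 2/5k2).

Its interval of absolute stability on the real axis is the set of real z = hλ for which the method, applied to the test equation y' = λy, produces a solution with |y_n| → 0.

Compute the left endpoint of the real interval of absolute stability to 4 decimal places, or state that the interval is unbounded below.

Test eqn y'=λy, z=hλ:
  k1=λy_n ⇒ h·k1=z·y_n;  k2=λ(1+3/5z)y_n ⇒ h·k2=z(1+3/5z)y_n
  y_{n+1}/y_n = 1 + 3/5z + 2/5z(1+3/5z) = 1 + z + 6/25z²
  R(z) = 1 + z + 6/25z².

Boundary: |R(x)|=1, x<0.
x=-1.1: |R|=0.1904
R=1: x+6/25x²=0 ⇒ x=−25/6=-4.1667; min R=1−1/(4·6/25)=-0.0417>−1
Confirm numerically:
  x=-3.605: |R|=0.51405 <1
  x=-2.889: |R|=0.11412 <1
  x=-2.256: |R|=0.03451 <1
  x=-4.515: |R|=1.37745 >1
  x=-4.480: |R|=1.33690 >1
Stable set (-4.1667, 0).

left endpoint -4.1667.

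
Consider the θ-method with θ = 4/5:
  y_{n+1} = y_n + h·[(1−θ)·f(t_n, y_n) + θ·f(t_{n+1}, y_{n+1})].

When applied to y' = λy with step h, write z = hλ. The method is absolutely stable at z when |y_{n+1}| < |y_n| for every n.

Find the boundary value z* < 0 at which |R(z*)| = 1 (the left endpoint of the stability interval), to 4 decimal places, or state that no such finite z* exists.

interval (−∞, 0).

Set f=λy, z=hλ:
  y_{n+1} = y_n + z·[1/5·y_n + 4/5·y_{n+1}] ⇒ (1 − 4/5z)y_{n+1} = (1 + 1/5z)y_n
  Hence R(z) = (1 + 1/5z)/(1 − 4/5z).

Boundary: |R(x)|=1, x<0.
x=-1.56: |R|=0.3060
x=-2: |R|=0.2308
x=-10: |R|=0.1111
x=-100: |R|=0.2346
θ=4/5≥1/2 ⇒ |1+1/5x|<|1−4/5x| ∀x<0 ⇒ interval (−∞,0).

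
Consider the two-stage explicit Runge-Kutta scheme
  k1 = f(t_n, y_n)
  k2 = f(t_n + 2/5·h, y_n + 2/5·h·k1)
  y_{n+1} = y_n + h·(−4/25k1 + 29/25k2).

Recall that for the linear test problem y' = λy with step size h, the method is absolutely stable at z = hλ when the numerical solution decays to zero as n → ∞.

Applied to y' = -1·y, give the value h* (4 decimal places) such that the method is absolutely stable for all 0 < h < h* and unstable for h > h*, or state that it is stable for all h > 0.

On y'=λy, z=hλ:
  k1=λy_n ⇒ h·k1=z·y_n;  k2=λ(1+2/5z)y_n ⇒ h·k2=z(1+2/5z)y_n
  y_{n+1}/y_n = 1 − 4/25z + 29/25z(1+2/5z) = 1 + z + 58/125z²
  Hence R(z) = 1 + z + 58/125z².

Need |R(x)|<1, x<0.
x=-1.66: |R|=0.6186
R=1: x+58/125x²=0 ⇒ x=−125/58=-2.1552; min R=1−1/(4·58/125)=0.4612>−1
Confirm numerically:
  x=-1.398: |R|=0.50884 <1
  x=-1.342: |R|=0.49365 <1
  x=-1.246: |R|=0.47437 <1
  x=-1.045: |R|=0.46170 <1
  x=-2.727: |R|=1.72355 >1
  x=-2.623: |R|=1.56938 >1
So |R|<1 on (-2.1552, 0).

(-2.1552,0); λ=-1 ⇒ h* = (125/58)/1 = 2.1552.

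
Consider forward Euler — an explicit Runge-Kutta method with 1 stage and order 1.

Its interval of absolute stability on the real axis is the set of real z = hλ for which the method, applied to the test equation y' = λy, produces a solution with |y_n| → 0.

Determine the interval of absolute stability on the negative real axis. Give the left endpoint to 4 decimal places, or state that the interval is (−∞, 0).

Set f=λy, z=hλ:
  order 1, 1-stage ⇒ R(z)=1+z
  (e.g. R(-0.37)=0.63000, |R|=0.63000)

Boundary: |R(x)|=1, x<0.
x=-0.37: |R|=0.6300
|R(-1.86)|=0.8600 |R(-1.37)|=0.3700 |R(-0.52)|=0.4800
Bisect:
  x_lo=-2.6912 |R|=1.6912  x_hi=-0.3131 |R|=0.6869
  mid=-1.50213 |R|=0.50213 →hi
  mid=-2.09666 |R|=1.09666 →lo
  mid=-1.79940 |R|=0.79940 →hi
  mid=-1.94803 |R|=0.94803 →hi
  mid=-2.02235 |R|=1.02235 →lo
  mid=-1.98519 |R|=0.98519 →hi
  mid=-2.00377 |R|=1.00377 →lo
  mid=-1.99448 |R|=0.99448 →hi
  mid=-1.99912 |R|=0.99912 →hi
  ...
  [-2.00014,-1.99999] ⇒ x*=-2.0000
So |R|<1 on (-2.0000, 0).

(-2.0000, 0).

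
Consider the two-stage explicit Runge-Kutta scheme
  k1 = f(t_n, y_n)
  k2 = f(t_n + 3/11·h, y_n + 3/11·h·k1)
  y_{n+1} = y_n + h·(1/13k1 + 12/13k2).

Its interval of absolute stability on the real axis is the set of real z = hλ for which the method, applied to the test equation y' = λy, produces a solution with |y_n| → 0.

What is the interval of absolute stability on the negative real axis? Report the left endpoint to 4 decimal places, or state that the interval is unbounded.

Test eqn y'=λy, z=hλ:
  k1=λy_n ⇒ h·k1=z·y_n;  k2=λ(1+3/11z)y_n ⇒ h·k2=z(1+3/11z)y_n
  y_{n+1}/y_n = 1 + 1/13z + 12/13z(1+3/11z) = 1 + z + 36/143z²
  R(z) = 1 + z + 36/143z².

Boundary: |R(x)|=1, x<0.
x=-0.77: |R|=0.3793
R=1: x+36/143x²=0 ⇒ x=−143/36=-3.9722; min R=1−1/(4·36/143)=0.0069>−1
Confirm numerically:
  x=-3.855: |R|=0.88624 <1
  x=-3.616: |R|=0.67572 <1
  x=-2.173: |R|=0.01574 <1
  x=-4.566: |R|=1.68254 >1
  x=-4.122: |R|=1.15543 >1
So |R|<1 on (-3.9722, 0).

z∈(-3.9722,0).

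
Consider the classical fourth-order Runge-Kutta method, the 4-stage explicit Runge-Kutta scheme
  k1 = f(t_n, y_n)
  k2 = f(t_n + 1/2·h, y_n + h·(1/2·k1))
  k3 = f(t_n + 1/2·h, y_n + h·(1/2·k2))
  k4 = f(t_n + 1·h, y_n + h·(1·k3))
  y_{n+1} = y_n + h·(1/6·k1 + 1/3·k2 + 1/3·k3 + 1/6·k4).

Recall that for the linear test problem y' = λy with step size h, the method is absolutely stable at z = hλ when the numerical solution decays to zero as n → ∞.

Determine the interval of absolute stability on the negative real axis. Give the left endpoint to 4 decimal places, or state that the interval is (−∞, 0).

On y'=λy, z=hλ:
  order 4, 4-stage ⇒ R(z)=1+z+z^2/2+z^3/6+z^4/24
  (e.g. R(-0.66)=0.51779, |R|=0.51779)

Boundary: |R(x)|=1, x<0.
x=-0.66: |R|=0.5178
|R(-2.9)|=1.1872 |R(-0.92)|=0.4033 |R(-0.8)|=0.4517
Bisect:
  x_lo=-3.5399 |R|=2.8752  x_hi=-0.3607 |R|=0.6973
  mid=-1.95027 |R|=0.31797 →hi
  mid=-2.74509 |R|=0.94105 →hi
  mid=-3.14249 |R|=1.68634 →lo
  mid=-2.94379 |R|=1.26647 →lo
  mid=-2.84444 |R|=1.09289 →lo
  mid=-2.79476 |R|=1.01437 →lo
  mid=-2.76992 |R|=0.97707 →hi
  mid=-2.78234 |R|=0.99556 →hi
  ...
  [-2.78545,-2.78525] ⇒ x*=-2.7853
So |R|<1 on (-2.7853, 0).

z∈(-2.7853,0).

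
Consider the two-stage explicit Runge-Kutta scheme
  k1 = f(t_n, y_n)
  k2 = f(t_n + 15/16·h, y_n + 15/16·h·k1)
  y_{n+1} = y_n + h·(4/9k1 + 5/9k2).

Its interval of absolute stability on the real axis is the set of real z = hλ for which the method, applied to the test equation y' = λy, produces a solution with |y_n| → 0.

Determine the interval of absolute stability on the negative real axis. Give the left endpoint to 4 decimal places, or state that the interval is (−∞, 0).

z∈(-1.9200,0).

Set f=λy, z=hλ:
  k1=λy_n ⇒ h·k1=z·y_n;  k2=λ(1+15/16z)y_n ⇒ h·k2=z(1+15/16z)y_n
  y_{n+1}/y_n = 1 + 4/9z + 5/9z(1+15/16z) = 1 + z + 25/48z²
  R(z) = 1 + z + 25/48z².

Boundary: |R(x)|=1, x<0.
x=-1.34: |R|=0.5952
R=1: x+25/48x²=0 ⇒ x=−48/25=-1.9200; min R=1−1/(4·25/48)=0.5200>−1
Confirm numerically:
  x=-1.779: |R|=0.86935 <1
  x=-1.738: |R|=0.83525 <1
  x=-1.517: |R|=0.68159 <1
  x=-0.772: |R|=0.53841 <1
  x=-2.365: |R|=1.54814 >1
  x=-2.015: |R|=1.09970 >1
Interval (-1.9200, 0).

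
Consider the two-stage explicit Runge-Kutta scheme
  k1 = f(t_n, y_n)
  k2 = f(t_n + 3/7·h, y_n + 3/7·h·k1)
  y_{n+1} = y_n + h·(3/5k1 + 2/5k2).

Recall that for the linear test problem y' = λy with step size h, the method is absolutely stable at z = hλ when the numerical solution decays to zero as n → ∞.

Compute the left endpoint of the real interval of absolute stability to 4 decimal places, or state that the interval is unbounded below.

z* = -5.8333.

Test eqn y'=λy, z=hλ:
  k1=λy_n ⇒ h·k1=z·y_n;  k2=λ(1+3/7z)y_n ⇒ h·k2=z(1+3/7z)y_n
  y_{n+1}/y_n = 1 + 3/5z + 2/5z(1+3/7z) = 1 + z + 6/35z²
  Hence R(z) = 1 + z + 6/35z².

Solve |R(x)|<1 on ℝ⁻.
x=-1.33: |R|=0.0268
R=1: x+6/35x²=0 ⇒ x=−35/6=-5.8333; min R=1−1/(4·6/35)=-0.4583>−1
Confirm numerically:
  x=-4.569: |R|=0.00970 <1
  x=-4.139: |R|=0.20220 <1
  x=-2.760: |R|=0.45413 <1
  x=-6.189: |R|=1.37735 >1
  x=-5.969: |R|=1.13882 >1
Stable set (-5.8333, 0).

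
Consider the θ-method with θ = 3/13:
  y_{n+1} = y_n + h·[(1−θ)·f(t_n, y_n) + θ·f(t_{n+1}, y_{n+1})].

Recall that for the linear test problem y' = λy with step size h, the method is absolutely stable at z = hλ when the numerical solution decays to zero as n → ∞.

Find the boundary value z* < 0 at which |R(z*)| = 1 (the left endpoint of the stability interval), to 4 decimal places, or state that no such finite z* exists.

left endpoint -3.7143.

Set f=λy, z=hλ:
  y_{n+1} = y_n + z·[10/13·y_n + 3/13·y_{n+1}] ⇒ (1 − 3/13z)y_{n+1} = (1 + 10/13z)y_n
  ⇒ R(z) = (1 + 10/13z)/(1 − 3/13z).

Solve |R(x)|<1 on ℝ⁻.
x=-0.41: |R|=0.6254
R=−1: 1+10/13x = −1+3/13x ⇒ -7/13x=2 ⇒ x=2/(-7/13)=-3.7143
Confirm numerically:
  x=-3.256: |R|=0.85910 <1
  x=-3.220: |R|=0.84731 <1
  x=-1.898: |R|=0.31989 <1
  x=-4.250: |R|=1.14563 >1
  x=-4.127: |R|=1.11383 >1
  x=-3.923: |R|=1.05899 >1
Stable set (-3.7143, 0).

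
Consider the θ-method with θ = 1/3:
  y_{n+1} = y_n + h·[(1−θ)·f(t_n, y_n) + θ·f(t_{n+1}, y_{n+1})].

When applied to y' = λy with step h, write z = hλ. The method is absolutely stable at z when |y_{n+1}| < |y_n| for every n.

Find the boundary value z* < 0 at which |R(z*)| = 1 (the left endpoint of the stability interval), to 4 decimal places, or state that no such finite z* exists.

z* = -6.0000.

Test eqn y'=λy, z=hλ:
  y_{n+1} = y_n + z·[2/3·y_n + 1/3·y_{n+1}] ⇒ (1 − 1/3z)y_{n+1} = (1 + 2/3z)y_n
  so R(z) = (1 + 2/3z)/(1 − 1/3z).

Need |R(x)|<1, x<0.
x=-1.36: |R|=0.0642
R=−1: 1+2/3x = −1+1/3x ⇒ -1/3x=2 ⇒ x=2/(-1/3)=-6.0000
Confirm numerically:
  x=-5.974: |R|=0.99710 <1
  x=-4.590: |R|=0.81423 <1
  x=-3.119: |R|=0.52917 <1
  x=-6.182: |R|=1.01982 >1
  x=-6.084: |R|=1.00925 >1
Stable set (-6.0000, 0).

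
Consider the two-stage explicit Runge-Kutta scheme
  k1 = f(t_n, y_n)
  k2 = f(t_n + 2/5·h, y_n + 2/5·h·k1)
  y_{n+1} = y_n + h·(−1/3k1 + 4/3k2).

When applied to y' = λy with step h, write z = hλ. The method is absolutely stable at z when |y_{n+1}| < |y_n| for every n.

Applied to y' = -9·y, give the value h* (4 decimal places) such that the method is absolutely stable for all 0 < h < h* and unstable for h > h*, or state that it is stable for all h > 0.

(-1.8750,0); λ=-9 ⇒ h* = (15/8)/9 = 0.2083.

Test eqn y'=λy, z=hλ:
  k1=λy_n ⇒ h·k1=z·y_n;  k2=λ(1+2/5z)y_n ⇒ h·k2=z(1+2/5z)y_n
  y_{n+1}/y_n = 1 − 1/3z + 4/3z(1+2/5z) = 1 + z + 8/15z²
  R(z) = 1 + z + 8/15z².

Need |R(x)|<1, x<0.
x=-0.5: |R|=0.6333
R=1: x+8/15x²=0 ⇒ x=−15/8=-1.8750; min R=1−1/(4·8/15)=0.5312>−1
Confirm numerically:
  x=-1.688: |R|=0.83165 <1
  x=-0.895: |R|=0.53221 <1
  x=-0.804: |R|=0.54076 <1
  x=-2.273: |R|=1.48248 >1
  x=-2.005: |R|=1.13901 >1
Interval (-1.8750, 0).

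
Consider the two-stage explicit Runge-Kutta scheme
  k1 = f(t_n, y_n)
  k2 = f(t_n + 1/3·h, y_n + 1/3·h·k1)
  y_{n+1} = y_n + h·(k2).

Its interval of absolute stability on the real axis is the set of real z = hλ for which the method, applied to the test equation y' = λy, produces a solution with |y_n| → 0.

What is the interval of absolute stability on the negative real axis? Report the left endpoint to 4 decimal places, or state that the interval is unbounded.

Test eqn y'=λy, z=hλ:
  k1=λy_n ⇒ h·k1=z·y_n;  k2=λ(1+1/3z)y_n ⇒ h·k2=z(1+1/3z)y_n
  y_{n+1}/y_n = 1 + z(1+1/3z) = 1 + z + 1/3z²
  ⇒ R(z) = 1 + z + 1/3z².

Solve |R(x)|<1 on ℝ⁻.
x=-1: |R|=0.3333
R=1: x+1/3x²=0 ⇒ x=−3=-3.0000; min R=1−1/(4·1/3)=0.2500>−1
Confirm numerically:
  x=-2.594: |R|=0.64895 <1
  x=-2.150: |R|=0.39083 <1
  x=-1.940: |R|=0.31453 <1
  x=-1.811: |R|=0.28224 <1
  x=-3.486: |R|=1.56473 >1
  x=-3.279: |R|=1.30495 >1
So |R|<1 on (-3.0000, 0).

z∈(-3.0000,0).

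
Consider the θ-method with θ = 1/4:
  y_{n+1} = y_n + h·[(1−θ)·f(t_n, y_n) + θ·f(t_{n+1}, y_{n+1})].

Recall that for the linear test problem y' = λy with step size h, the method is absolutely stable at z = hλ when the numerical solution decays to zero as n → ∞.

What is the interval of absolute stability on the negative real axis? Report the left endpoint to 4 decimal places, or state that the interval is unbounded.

On y'=λy, z=hλ:
  y_{n+1} = y_n + z·[3/4·y_n + 1/4·y_{n+1}] ⇒ (1 − 1/4z)y_{n+1} = (1 + 3/4z)y_n
  R(z) = (1 + 3/4z)/(1 − 1/4z).

Find x<0 with |R(x)|<1.
x=-1.15: |R|=0.1068
R=−1: 1+3/4x = −1+1/4x ⇒ -1/2x=2 ⇒ x=2/(-1/2)=-4.0000
Confirm numerically:
  x=-3.483: |R|=0.86182 <1
  x=-2.313: |R|=0.46555 <1
  x=-1.788: |R|=0.23566 <1
  x=-4.295: |R|=1.07113 >1
  x=-4.267: |R|=1.06459 >1
Interval (-4.0000, 0).

z∈(-4.0000,0).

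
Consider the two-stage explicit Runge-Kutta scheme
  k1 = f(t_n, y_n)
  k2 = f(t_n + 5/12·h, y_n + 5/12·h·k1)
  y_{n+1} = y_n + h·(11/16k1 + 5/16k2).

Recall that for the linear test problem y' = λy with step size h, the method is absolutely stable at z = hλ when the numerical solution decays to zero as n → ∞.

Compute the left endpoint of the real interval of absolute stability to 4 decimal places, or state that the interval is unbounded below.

left endpoint -7.6800.

Test eqn y'=λy, z=hλ:
  k1=λy_n ⇒ h·k1=z·y_n;  k2=λ(1+5/12z)y_n ⇒ h·k2=z(1+5/12z)y_n
  y_{n+1}/y_n = 1 + 11/16z + 5/16z(1+5/12z) = 1 + z + 25/192z²
  ⇒ R(z) = 1 + z + 25/192z².

Solve |R(x)|<1 on ℝ⁻.
x=-1.17: |R|=0.0082
R=1: x+25/192x²=0 ⇒ x=−192/25=-7.6800; min R=1−1/(4·25/192)=-0.9200>−1
Confirm numerically:
  x=-7.374: |R|=0.70619 <1
  x=-6.987: |R|=0.36953 <1
  x=-6.312: |R|=0.12432 <1
  x=-5.863: |R|=0.38712 <1
  x=-8.214: |R|=1.57113 >1
  x=-8.139: |R|=1.48643 >1
So |R|<1 on (-7.6800, 0).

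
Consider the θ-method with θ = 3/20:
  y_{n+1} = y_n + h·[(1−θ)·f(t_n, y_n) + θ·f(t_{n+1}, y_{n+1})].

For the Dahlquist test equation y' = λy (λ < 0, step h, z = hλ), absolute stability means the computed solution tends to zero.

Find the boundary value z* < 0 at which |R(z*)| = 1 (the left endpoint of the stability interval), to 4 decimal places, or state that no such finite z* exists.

On y'=λy, z=hλ:
  y_{n+1} = y_n + z·[17/20·y_n + 3/20·y_{n+1}] ⇒ (1 − 3/20z)y_{n+1} = (1 + 17/20z)y_n
  Hence R(z) = (1 + 17/20z)/(1 − 3/20z).

Find x<0 with |R(x)|<1.
x=-0.4: |R|=0.6226
R=−1: 1+17/20x = −1+3/20x ⇒ -7/10x=2 ⇒ x=2/(-7/10)=-2.8571
Confirm numerically:
  x=-2.753: |R|=0.94841 <1
  x=-2.731: |R|=0.93736 <1
  x=-2.027: |R|=0.55439 <1
  x=-1.887: |R|=0.47071 <1
  x=-3.348: |R|=1.22873 >1
  x=-2.951: |R|=1.04554 >1
So |R|<1 on (-2.8571, 0).

left endpoint -2.8571.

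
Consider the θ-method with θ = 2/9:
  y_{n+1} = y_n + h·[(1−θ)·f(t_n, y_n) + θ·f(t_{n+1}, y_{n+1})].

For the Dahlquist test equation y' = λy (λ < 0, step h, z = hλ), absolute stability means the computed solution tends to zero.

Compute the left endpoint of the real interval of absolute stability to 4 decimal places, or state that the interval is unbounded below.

z* = -3.6000.

Test eqn y'=λy, z=hλ:
  y_{n+1} = y_n + z·[7/9·y_n + 2/9·y_{n+1}] ⇒ (1 − 2/9z)y_{n+1} = (1 + 7/9z)y_n
  R(z) = (1 + 7/9z)/(1 − 2/9z).

Solve |R(x)|<1 on ℝ⁻.
x=-1.11: |R|=0.1096
R=−1: 1+7/9x = −1+2/9x ⇒ -5/9x=2 ⇒ x=2/(-5/9)=-3.6000
Confirm numerically:
  x=-3.440: |R|=0.94962 <1
  x=-2.931: |R|=0.77493 <1
  x=-1.671: |R|=0.21852 <1
  x=-4.003: |R|=1.11849 >1
  x=-3.813: |R|=1.06406 >1
Stable set (-3.6000, 0).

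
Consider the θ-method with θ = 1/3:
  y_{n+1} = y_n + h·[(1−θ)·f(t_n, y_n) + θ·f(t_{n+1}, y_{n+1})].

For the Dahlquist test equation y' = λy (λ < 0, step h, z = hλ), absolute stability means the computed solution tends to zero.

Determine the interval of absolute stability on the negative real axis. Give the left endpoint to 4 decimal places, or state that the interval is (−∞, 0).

On y'=λy, z=hλ:
  y_{n+1} = y_n + z·[2/3·y_n + 1/3·y_{n+1}] ⇒ (1 − 1/3z)y_{n+1} = (1 + 2/3z)y_n
  R(z) = (1 + 2/3z)/(1 − 1/3z).

Need |R(x)|<1, x<0.
x=-1.33: |R|=0.0785
R=−1: 1+2/3x = −1+1/3x ⇒ -1/3x=2 ⇒ x=2/(-1/3)=-6.0000
Confirm numerically:
  x=-5.941: |R|=0.99340 <1
  x=-5.733: |R|=0.96943 <1
  x=-5.079: |R|=0.88600 <1
  x=-6.520: |R|=1.05462 >1
  x=-6.020: |R|=1.00222 >1
Stable set (-6.0000, 0).

(-6.0000, 0).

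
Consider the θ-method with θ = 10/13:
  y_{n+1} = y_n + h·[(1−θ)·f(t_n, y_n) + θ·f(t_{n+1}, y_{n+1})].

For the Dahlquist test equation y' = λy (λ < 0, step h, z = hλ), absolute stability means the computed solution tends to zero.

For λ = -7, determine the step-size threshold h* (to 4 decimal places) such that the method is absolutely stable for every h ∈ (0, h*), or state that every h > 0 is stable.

Set f=λy, z=hλ:
  y_{n+1} = y_n + z·[3/13·y_n + 10/13·y_{n+1}] ⇒ (1 − 10/13z)y_{n+1} = (1 + 3/13z)y_n
  Hence R(z) = (1 + 3/13z)/(1 − 10/13z).

Boundary: |R(x)|=1, x<0.
x=-0.54: |R|=0.6185
x=-2: |R|=0.2121
x=-10: |R|=0.1504
x=-100: |R|=0.2833
θ=10/13≥1/2 ⇒ |1+3/13x|<|1−10/13x| ∀x<0 ⇒ unbounded interval.

(−∞, 0) — no finite endpoint. Any h>0 works for λ=-7.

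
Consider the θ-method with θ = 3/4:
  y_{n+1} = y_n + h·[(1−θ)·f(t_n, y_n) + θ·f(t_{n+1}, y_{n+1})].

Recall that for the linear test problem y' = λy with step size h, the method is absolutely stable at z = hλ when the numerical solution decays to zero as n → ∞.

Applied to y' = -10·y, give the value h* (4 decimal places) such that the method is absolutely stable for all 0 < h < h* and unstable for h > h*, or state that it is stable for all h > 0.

Set f=λy, z=hλ:
  y_{n+1} = y_n + z·[1/4·y_n + 3/4·y_{n+1}] ⇒ (1 − 3/4z)y_{n+1} = (1 + 1/4z)y_n
  so R(z) = (1 + 1/4z)/(1 − 3/4z).

Need |R(x)|<1, x<0.
x=-0.69: |R|=0.5453
x=-2: |R|=0.2000
x=-10: |R|=0.1765
x=-100: |R|=0.3158
θ=3/4≥1/2 ⇒ |1+1/4x|<|1−3/4x| ∀x<0 ⇒ interval (−∞,0).

interval (−∞, 0). Any h>0 works for λ=-10.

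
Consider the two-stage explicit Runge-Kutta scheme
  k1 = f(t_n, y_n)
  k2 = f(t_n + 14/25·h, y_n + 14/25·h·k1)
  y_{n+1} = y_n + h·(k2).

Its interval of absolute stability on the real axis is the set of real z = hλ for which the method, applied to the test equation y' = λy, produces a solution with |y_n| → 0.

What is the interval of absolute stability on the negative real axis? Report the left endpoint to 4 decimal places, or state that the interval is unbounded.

Test eqn y'=λy, z=hλ:
  k1=λy_n ⇒ h·k1=z·y_n;  k2=λ(1+14/25z)y_n ⇒ h·k2=z(1+14/25z)y_n
  y_{n+1}/y_n = 1 + z(1+14/25z) = 1 + z + 14/25z²
  Hence R(z) = 1 + z + 14/25z².

Need |R(x)|<1, x<0.
x=-0.9: |R|=0.5536
R=1: x+14/25x²=0 ⇒ x=−25/14=-1.7857; min R=1−1/(4·14/25)=0.5536>−1
Confirm numerically:
  x=-1.512: |R|=0.76824 <1
  x=-1.339: |R|=0.66504 <1
  x=-1.098: |R|=0.57714 <1
  x=-2.336: |R|=1.71986 >1
  x=-2.119: |R|=1.39549 >1
  x=-1.817: |R|=1.03183 >1
Interval (-1.7857, 0).

(-1.7857, 0).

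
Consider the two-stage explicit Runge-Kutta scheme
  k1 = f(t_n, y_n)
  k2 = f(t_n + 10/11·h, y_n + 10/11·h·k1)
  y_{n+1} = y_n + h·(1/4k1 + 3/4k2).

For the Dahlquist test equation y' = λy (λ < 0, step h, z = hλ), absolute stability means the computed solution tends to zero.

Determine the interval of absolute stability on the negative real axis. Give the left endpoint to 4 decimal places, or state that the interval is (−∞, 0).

Test eqn y'=λy, z=hλ:
  k1=λy_n ⇒ h·k1=z·y_n;  k2=λ(1+10/11z)y_n ⇒ h·k2=z(1+10/11z)y_n
  y_{n+1}/y_n = 1 + 1/4z + 3/4z(1+10/11z) = 1 + z + 15/22z²
  Hence R(z) = 1 + z + 15/22z².

Solve |R(x)|<1 on ℝ⁻.
x=-0.88: |R|=0.6480
R=1: x+15/22x²=0 ⇒ x=−22/15=-1.4667; min R=1−1/(4·15/22)=0.6333>−1
Confirm numerically:
  x=-1.365: |R|=0.90538 <1
  x=-1.056: |R|=0.70432 <1
  x=-0.959: |R|=0.66806 <1
  x=-0.945: |R|=0.66388 <1
  x=-1.948: |R|=1.63930 >1
  x=-1.756: |R|=1.34641 >1
  x=-1.715: |R|=1.29038 >1
Interval (-1.4667, 0).

z∈(-1.4667,0).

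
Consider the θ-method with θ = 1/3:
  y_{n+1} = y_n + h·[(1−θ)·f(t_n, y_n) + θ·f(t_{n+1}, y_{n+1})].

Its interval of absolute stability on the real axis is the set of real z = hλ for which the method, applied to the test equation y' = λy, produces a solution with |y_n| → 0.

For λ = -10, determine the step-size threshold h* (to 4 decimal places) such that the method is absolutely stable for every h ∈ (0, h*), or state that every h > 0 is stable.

(-6.0000,0); λ=-10 ⇒ h* = (6)/10 = 0.6000.

On y'=λy, z=hλ:
  y_{n+1} = y_n + z·[2/3·y_n + 1/3·y_{n+1}] ⇒ (1 − 1/3z)y_{n+1} = (1 + 2/3z)y_n
  so R(z) = (1 + 2/3z)/(1 − 1/3z).

Find x<0 with |R(x)|<1.
x=-1.58: |R|=0.0349
R=−1: 1+2/3x = −1+1/3x ⇒ -1/3x=2 ⇒ x=2/(-1/3)=-6.0000
Confirm numerically:
  x=-3.693: |R|=0.65531 <1
  x=-3.263: |R|=0.56299 <1
  x=-2.666: |R|=0.41158 <1
  x=-6.505: |R|=1.05313 >1
  x=-6.195: |R|=1.02121 >1
  x=-6.078: |R|=1.00859 >1
Interval (-6.0000, 0).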